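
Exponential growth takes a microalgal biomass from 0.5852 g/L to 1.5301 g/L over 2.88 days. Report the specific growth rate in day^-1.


mu = ln(X2/X1) / dt
= ln(1.5301/0.5852) / 2.88
= 0.3337 per day

0.3337 per day


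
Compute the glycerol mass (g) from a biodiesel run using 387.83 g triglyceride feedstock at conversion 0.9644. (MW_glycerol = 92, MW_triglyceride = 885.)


glycerol = oil * conv * (92/885)
= 387.83 * 0.9644 * 92 / 885
= 38.8815 g

38.8815 g


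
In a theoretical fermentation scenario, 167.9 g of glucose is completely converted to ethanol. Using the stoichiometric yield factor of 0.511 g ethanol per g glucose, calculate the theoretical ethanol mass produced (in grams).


Theoretical ethanol yield: m_EtOH = 0.511 * m_glucose
m_EtOH = 0.511 * 167.9 = 85.7969 g

85.7969 g


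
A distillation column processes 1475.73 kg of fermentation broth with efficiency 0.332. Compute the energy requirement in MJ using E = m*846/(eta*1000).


E = m * 846 / (eta * 1000)
= 1475.73 * 846 / (0.332 * 1000)
= 3760.4445 MJ

3760.4445 MJ


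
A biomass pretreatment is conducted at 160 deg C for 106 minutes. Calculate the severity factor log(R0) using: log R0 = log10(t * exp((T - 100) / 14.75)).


logR0 = log10(t * exp((T - 100) / 14.75))
= log10(106 * exp((160 - 100) / 14.75))
= 3.7919

3.7919


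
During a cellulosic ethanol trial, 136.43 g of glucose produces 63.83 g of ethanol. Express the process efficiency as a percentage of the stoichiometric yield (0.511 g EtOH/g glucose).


Fermentation efficiency = (actual / (0.511 * glucose)) * 100
= (63.83 / (0.511 * 136.43)) * 100
= 91.5575%

91.5575%


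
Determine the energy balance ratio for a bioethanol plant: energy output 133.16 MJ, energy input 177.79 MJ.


EROI = E_out / E_in
= 133.16 / 177.79
= 0.7490

0.7490


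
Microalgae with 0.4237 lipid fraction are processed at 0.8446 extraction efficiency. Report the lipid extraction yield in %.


Y = lipid_content * extraction_eff * 100
= 0.4237 * 0.8446 * 100
= 35.7857%

35.7857%


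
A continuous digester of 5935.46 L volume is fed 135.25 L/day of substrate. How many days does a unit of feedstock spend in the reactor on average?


HRT = V / Q
= 5935.46 / 135.25
= 43.8851 days

43.8851 days


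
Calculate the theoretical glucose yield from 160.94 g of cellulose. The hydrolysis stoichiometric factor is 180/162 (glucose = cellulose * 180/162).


glucose = cellulose * 180/162
= 160.94 * 180/162
= 178.8222 g

178.8222 g


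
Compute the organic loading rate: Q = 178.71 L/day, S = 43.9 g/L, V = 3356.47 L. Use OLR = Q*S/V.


OLR = Q * S / V
= 178.71 * 43.9 / 3356.47
= 2.3374 g/L/day

2.3374 g/L/day


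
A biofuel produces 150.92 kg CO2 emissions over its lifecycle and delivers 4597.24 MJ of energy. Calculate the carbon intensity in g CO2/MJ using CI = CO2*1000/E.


CI = CO2 * 1000 / E
= 150.92 * 1000 / 4597.24
= 32.8284 g CO2/MJ

32.8284 g CO2/MJ


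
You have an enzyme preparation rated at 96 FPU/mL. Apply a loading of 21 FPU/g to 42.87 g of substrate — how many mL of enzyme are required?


V = dosage * m_sub / activity
V = 21 * 42.87 / 96
V = 9.3778 mL

9.3778 mL


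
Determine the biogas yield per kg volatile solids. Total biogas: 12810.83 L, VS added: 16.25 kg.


Y = V / VS
= 12810.83 / 16.25
= 788.3588 L/kg VS

788.3588 L/kg VS


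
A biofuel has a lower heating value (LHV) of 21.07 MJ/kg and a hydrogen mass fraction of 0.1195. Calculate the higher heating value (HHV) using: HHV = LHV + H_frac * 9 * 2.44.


HHV = LHV + H_frac * 9 * 2.44
= 21.07 + 0.1195 * 9 * 2.44
= 23.6942 MJ/kg

23.6942 MJ/kg


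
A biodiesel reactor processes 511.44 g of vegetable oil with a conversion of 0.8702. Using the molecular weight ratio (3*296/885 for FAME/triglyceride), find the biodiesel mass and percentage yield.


m_FAME = oil * conv * (3 * 296 / 885) = oil * conv * (888/885)
= 511.44 * 0.8702 * 888 / 885
= 446.5637 g
Y = m_FAME / oil * 100 = conv * (888/885) * 100
= 0.8702 * 888 / 885 * 100
= 87.31%

446.5637 g FAME; Y = 87.31%


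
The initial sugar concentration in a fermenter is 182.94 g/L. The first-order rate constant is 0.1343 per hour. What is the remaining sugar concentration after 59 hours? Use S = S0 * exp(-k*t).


S = S0 * exp(-k * t)
S = 182.94 * exp(-0.1343 * 59)
S = 0.0662 g/L

0.0662 g/L


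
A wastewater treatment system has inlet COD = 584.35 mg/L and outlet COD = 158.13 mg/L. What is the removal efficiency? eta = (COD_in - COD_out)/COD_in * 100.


eta = (COD_in - COD_out) / COD_in * 100
= (584.35 - 158.13) / 584.35 * 100
= 72.9392%

72.9392%


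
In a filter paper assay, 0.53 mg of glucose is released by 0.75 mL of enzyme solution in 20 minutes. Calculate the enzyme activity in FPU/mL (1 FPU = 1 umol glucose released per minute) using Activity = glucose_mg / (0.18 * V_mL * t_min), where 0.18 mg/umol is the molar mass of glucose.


Activity = glucose_mg / (0.18 mg/umol * V_mL * t_min)
= 0.53 / (0.18 * 0.75 * 20)
= 0.1963 FPU/mL

0.1963 FPU/mL


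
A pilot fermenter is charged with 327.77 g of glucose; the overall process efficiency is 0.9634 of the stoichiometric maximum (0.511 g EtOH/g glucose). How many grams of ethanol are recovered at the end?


Actual ethanol: m = 0.511 * 327.77 * 0.9634
m = 161.3603 g

161.3603 g


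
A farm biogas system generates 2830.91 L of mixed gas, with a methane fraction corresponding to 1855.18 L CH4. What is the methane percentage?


CH4% = V_CH4 / V_total * 100
= 1855.18 / 2830.91 * 100
= 65.5330%

65.5330%


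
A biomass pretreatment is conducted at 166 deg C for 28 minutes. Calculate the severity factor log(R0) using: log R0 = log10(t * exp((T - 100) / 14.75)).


logR0 = log10(t * exp((T - 100) / 14.75))
= log10(28 * exp((166 - 100) / 14.75))
= 3.3904

3.3904


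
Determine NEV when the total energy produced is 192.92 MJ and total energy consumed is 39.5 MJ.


NEV = E_out - E_in
= 192.92 - 39.5
= 153.4200 MJ

153.4200 MJ


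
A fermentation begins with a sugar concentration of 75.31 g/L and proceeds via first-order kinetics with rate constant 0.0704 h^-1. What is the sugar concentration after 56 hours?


S = S0 * exp(-k * t)
S = 75.31 * exp(-0.0704 * 56)
S = 1.4611 g/L

1.4611 g/L


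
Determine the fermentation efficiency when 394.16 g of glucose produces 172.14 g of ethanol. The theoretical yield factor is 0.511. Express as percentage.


Fermentation efficiency = (actual / (0.511 * glucose)) * 100
= (172.14 / (0.511 * 394.16)) * 100
= 85.4650%

85.4650%


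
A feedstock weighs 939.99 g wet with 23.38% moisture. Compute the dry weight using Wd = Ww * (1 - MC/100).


Wd = Ww * (1 - MC/100)
= 939.99 * (1 - 23.38/100)
= 720.2203 g

720.2203 g


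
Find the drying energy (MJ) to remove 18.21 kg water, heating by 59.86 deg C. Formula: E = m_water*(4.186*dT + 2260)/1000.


E = m_water * (4.186 * dT + 2260) / 1000
= 18.21 * (4.186 * 59.86 + 2260) / 1000
= 45.7176 MJ

45.7176 MJ


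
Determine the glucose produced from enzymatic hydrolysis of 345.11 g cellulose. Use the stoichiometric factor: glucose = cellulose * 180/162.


glucose = cellulose * 180/162
= 345.11 * 180/162
= 383.4556 g

383.4556 g


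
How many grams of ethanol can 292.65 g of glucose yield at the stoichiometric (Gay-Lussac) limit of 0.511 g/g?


Theoretical ethanol yield: m_EtOH = 0.511 * m_glucose
m_EtOH = 0.511 * 292.65 = 149.5442 g

149.5442 g


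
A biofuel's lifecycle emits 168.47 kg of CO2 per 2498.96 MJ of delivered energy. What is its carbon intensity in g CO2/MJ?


CI = CO2 * 1000 / E
= 168.47 * 1000 / 2498.96
= 67.4160 g CO2/MJ

67.4160 g CO2/MJ


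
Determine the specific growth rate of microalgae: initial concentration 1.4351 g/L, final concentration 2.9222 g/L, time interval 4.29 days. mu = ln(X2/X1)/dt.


mu = ln(X2/X1) / dt
= ln(2.9222/1.4351) / 4.29
= 0.1658 per day

0.1658 per day


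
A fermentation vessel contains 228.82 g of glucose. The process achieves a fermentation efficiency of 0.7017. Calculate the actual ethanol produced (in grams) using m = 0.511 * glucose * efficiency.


Actual ethanol: m = 0.511 * 228.82 * 0.7017
m = 82.0477 g

82.0477 g


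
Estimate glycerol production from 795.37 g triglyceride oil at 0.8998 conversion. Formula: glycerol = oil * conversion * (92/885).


glycerol = oil * conv * (92/885)
= 795.37 * 0.8998 * 92 / 885
= 74.3977 g

74.3977 g


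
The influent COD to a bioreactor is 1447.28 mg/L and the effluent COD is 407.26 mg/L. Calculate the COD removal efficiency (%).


eta = (COD_in - COD_out) / COD_in * 100
= (1447.28 - 407.26) / 1447.28 * 100
= 71.8603%

71.8603%


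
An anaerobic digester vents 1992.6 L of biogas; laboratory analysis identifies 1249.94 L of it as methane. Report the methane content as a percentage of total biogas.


CH4% = V_CH4 / V_total * 100
= 1249.94 / 1992.6 * 100
= 62.7291%

62.7291%


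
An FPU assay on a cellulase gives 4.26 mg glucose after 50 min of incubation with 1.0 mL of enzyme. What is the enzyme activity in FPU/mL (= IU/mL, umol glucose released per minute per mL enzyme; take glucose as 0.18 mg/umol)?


Activity = glucose_mg / (0.18 mg/umol * V_mL * t_min)
= 4.26 / (0.18 * 1.0 * 50)
= 0.4733 FPU/mL

0.4733 FPU/mL


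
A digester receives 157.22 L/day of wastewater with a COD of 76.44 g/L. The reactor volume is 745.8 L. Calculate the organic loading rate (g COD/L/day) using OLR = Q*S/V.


OLR = Q * S / V
= 157.22 * 76.44 / 745.8
= 16.1141 g/L/day

16.1141 g/L/day


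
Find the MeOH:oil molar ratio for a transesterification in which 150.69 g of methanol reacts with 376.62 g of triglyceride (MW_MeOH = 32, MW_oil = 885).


Molar ratio = n_MeOH / n_oil = (MeOH/32) / (oil/885) = (MeOH * 885) / (32 * oil)
= (150.69 * 885) / (32 * 376.62)
= 11.0656

11.0656


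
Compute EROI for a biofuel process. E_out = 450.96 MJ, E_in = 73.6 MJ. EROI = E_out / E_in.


EROI = E_out / E_in
= 450.96 / 73.6
= 6.1272

6.1272


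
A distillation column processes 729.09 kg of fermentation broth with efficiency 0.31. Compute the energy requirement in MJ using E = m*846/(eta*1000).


E = m * 846 / (eta * 1000)
= 729.09 * 846 / (0.31 * 1000)
= 1989.7101 MJ

1989.7101 MJ


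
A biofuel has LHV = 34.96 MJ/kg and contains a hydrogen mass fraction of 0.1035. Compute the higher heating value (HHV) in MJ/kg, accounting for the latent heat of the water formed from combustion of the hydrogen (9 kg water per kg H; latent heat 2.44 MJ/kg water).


HHV = LHV + H_frac * 9 * 2.44
= 34.96 + 0.1035 * 9 * 2.44
= 37.2329 MJ/kg

37.2329 MJ/kg


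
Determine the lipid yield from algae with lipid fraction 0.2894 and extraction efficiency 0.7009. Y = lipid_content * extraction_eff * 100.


Y = lipid_content * extraction_eff * 100
= 0.2894 * 0.7009 * 100
= 20.2840%

20.2840%


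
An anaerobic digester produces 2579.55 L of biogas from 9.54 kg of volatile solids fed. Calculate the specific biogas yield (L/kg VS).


Y = V / VS
= 2579.55 / 9.54
= 270.3931 L/kg VS

270.3931 L/kg VS


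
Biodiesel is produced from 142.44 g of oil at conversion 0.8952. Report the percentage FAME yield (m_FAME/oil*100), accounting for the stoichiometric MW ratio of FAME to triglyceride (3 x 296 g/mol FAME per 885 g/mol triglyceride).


m_FAME = oil * conv * (3 * 296 / 885) = oil * conv * (888/885)
= 142.44 * 0.8952 * 888 / 885
= 127.9445 g
Y = m_FAME / oil * 100 = conv * (888/885) * 100
= 0.8952 * 888 / 885 * 100
= 89.82%

89.82%


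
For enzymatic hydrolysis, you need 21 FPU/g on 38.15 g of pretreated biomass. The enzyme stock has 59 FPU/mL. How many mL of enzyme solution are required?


V = dosage * m_sub / activity
V = 21 * 38.15 / 59
V = 13.5788 mL

13.5788 mL


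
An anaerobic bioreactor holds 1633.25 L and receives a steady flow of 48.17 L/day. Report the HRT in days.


HRT = V / Q
= 1633.25 / 48.17
= 33.9060 days

33.9060 days


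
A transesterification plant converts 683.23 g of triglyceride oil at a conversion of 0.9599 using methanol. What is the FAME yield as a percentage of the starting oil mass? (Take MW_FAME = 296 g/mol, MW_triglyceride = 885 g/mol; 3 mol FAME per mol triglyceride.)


m_FAME = oil * conv * (3 * 296 / 885) = oil * conv * (888/885)
= 683.23 * 0.9599 * 888 / 885
= 658.0556 g
Y = m_FAME / oil * 100 = conv * (888/885) * 100
= 0.9599 * 888 / 885 * 100
= 96.32%

96.32%


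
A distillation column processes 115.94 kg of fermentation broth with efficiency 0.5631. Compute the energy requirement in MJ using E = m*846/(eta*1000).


E = m * 846 / (eta * 1000)
= 115.94 * 846 / (0.5631 * 1000)
= 174.1880 MJ

174.1880 MJ


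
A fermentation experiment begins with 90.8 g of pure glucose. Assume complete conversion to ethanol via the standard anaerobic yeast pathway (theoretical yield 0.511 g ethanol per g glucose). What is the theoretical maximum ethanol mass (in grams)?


Theoretical ethanol yield: m_EtOH = 0.511 * m_glucose
m_EtOH = 0.511 * 90.8 = 46.3988 g

46.3988 g


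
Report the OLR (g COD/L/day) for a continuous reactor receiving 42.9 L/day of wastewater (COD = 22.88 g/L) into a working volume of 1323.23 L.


OLR = Q * S / V
= 42.9 * 22.88 / 1323.23
= 0.7418 g/L/day

0.7418 g/L/day


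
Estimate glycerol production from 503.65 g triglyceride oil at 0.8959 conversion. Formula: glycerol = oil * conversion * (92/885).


glycerol = oil * conv * (92/885)
= 503.65 * 0.8959 * 92 / 885
= 46.9065 g

46.9065 g


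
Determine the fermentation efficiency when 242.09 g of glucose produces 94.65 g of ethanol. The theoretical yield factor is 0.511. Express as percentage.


Fermentation efficiency = (actual / (0.511 * glucose)) * 100
= (94.65 / (0.511 * 242.09)) * 100
= 76.5108%

76.5108%


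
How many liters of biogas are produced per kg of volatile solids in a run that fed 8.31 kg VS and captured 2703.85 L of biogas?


Y = V / VS
= 2703.85 / 8.31
= 325.3730 L/kg VS

325.3730 L/kg VS


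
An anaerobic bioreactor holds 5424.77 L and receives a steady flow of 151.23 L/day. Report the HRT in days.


HRT = V / Q
= 5424.77 / 151.23
= 35.8710 days

35.8710 days


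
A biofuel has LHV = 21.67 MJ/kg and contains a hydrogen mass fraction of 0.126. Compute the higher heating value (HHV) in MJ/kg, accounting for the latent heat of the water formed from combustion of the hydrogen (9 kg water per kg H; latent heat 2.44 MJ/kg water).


HHV = LHV + H_frac * 9 * 2.44
= 21.67 + 0.126 * 9 * 2.44
= 24.4370 MJ/kg

24.4370 MJ/kg


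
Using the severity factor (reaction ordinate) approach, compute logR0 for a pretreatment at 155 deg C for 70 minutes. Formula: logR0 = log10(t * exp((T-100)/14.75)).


logR0 = log10(t * exp((T - 100) / 14.75))
= log10(70 * exp((155 - 100) / 14.75))
= 3.4645

3.4645


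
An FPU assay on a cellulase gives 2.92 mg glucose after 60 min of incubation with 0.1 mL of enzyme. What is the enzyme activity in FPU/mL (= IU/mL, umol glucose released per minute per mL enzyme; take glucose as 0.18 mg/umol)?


Activity = glucose_mg / (0.18 mg/umol * V_mL * t_min)
= 2.92 / (0.18 * 0.1 * 60)
= 2.7037 FPU/mL

2.7037 FPU/mL


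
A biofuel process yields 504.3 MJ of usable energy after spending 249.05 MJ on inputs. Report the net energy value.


NEV = E_out - E_in
= 504.3 - 249.05
= 255.2500 MJ

255.2500 MJ


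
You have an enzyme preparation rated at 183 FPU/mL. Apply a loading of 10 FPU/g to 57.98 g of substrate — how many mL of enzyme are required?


V = dosage * m_sub / activity
V = 10 * 57.98 / 183
V = 3.1683 mL

3.1683 mL


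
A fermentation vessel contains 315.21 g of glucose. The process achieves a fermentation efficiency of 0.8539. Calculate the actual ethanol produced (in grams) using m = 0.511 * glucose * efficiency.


Actual ethanol: m = 0.511 * 315.21 * 0.8539
m = 137.5396 g

137.5396 g


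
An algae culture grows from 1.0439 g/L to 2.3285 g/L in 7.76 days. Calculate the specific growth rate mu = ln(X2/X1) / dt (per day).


mu = ln(X2/X1) / dt
= ln(2.3285/1.0439) / 7.76
= 0.1034 per day

0.1034 per day


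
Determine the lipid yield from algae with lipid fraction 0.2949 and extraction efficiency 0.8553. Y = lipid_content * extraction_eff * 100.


Y = lipid_content * extraction_eff * 100
= 0.2949 * 0.8553 * 100
= 25.2228%

25.2228%


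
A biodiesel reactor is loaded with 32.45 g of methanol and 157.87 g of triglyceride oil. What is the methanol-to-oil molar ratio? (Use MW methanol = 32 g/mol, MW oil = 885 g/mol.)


Molar ratio = n_MeOH / n_oil = (MeOH/32) / (oil/885) = (MeOH * 885) / (32 * oil)
= (32.45 * 885) / (32 * 157.87)
= 5.6847

5.6847


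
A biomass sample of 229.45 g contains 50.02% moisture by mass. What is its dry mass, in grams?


Wd = Ww * (1 - MC/100)
= 229.45 * (1 - 50.02/100)
= 114.6791 g

114.6791 g


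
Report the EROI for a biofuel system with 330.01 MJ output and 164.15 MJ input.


EROI = E_out / E_in
= 330.01 / 164.15
= 2.0104

2.0104


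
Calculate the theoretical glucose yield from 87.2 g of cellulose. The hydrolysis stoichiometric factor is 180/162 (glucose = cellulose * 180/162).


glucose = cellulose * 180/162
= 87.2 * 180/162
= 96.8889 g

96.8889 g


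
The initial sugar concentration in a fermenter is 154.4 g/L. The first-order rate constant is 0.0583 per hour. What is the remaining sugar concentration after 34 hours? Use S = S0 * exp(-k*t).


S = S0 * exp(-k * t)
S = 154.4 * exp(-0.0583 * 34)
S = 21.2710 g/L

21.2710 g/L


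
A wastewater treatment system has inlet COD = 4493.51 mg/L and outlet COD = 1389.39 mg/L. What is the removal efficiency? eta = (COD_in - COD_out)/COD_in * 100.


eta = (COD_in - COD_out) / COD_in * 100
= (4493.51 - 1389.39) / 4493.51 * 100
= 69.0801%

69.0801%


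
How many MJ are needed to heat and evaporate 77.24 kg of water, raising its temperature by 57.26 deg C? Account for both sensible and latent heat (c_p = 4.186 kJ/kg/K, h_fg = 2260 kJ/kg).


E = m_water * (4.186 * dT + 2260) / 1000
= 77.24 * (4.186 * 57.26 + 2260) / 1000
= 193.0761 MJ

193.0761 MJ


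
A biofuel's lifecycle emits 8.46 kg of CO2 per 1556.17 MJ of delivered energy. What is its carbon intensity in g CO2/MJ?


CI = CO2 * 1000 / E
= 8.46 * 1000 / 1556.17
= 5.4364 g CO2/MJ

5.4364 g CO2/MJ


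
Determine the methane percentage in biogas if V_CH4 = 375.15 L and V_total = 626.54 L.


CH4% = V_CH4 / V_total * 100
= 375.15 / 626.54 * 100
= 59.8765%

59.8765%


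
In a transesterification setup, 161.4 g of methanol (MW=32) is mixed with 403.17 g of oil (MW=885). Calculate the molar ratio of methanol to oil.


Molar ratio = n_MeOH / n_oil = (MeOH/32) / (oil/885) = (MeOH * 885) / (32 * oil)
= (161.4 * 885) / (32 * 403.17)
= 11.0716

11.0716


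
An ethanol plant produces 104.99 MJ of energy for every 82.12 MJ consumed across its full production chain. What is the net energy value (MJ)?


NEV = E_out - E_in
= 104.99 - 82.12
= 22.8700 MJ

22.8700 MJ


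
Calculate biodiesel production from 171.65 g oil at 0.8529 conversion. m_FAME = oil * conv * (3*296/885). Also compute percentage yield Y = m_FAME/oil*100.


m_FAME = oil * conv * (3 * 296 / 885) = oil * conv * (888/885)
= 171.65 * 0.8529 * 888 / 885
= 146.8966 g
Y = m_FAME / oil * 100 = conv * (888/885) * 100
= 0.8529 * 888 / 885 * 100
= 85.58%

146.8966 g FAME; Y = 85.58%


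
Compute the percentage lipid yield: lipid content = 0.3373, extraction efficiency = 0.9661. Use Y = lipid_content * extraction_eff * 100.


Y = lipid_content * extraction_eff * 100
= 0.3373 * 0.9661 * 100
= 32.5866%

32.5866%


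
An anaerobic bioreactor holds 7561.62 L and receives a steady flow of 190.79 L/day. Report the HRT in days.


HRT = V / Q
= 7561.62 / 190.79
= 39.6332 days

39.6332 days


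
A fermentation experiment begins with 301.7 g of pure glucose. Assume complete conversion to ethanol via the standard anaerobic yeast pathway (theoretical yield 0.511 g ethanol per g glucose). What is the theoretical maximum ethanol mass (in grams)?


Theoretical ethanol yield: m_EtOH = 0.511 * m_glucose
m_EtOH = 0.511 * 301.7 = 154.1687 g

154.1687 g


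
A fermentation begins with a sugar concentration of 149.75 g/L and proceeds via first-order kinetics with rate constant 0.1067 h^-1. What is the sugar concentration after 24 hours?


S = S0 * exp(-k * t)
S = 149.75 * exp(-0.1067 * 24)
S = 11.5671 g/L

11.5671 g/L


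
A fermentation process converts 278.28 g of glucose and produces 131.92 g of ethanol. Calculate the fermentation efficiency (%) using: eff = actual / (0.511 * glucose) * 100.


Fermentation efficiency = (actual / (0.511 * glucose)) * 100
= (131.92 / (0.511 * 278.28)) * 100
= 92.7700%

92.7700%


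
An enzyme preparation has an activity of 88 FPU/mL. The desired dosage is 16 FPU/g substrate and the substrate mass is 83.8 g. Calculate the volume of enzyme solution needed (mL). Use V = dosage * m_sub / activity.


V = dosage * m_sub / activity
V = 16 * 83.8 / 88
V = 15.2364 mL

15.2364 mL


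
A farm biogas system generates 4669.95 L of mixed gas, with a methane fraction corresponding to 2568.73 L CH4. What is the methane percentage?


CH4% = V_CH4 / V_total * 100
= 2568.73 / 4669.95 * 100
= 55.0055%

55.0055%


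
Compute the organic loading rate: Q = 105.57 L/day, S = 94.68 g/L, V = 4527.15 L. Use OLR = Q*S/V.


OLR = Q * S / V
= 105.57 * 94.68 / 4527.15
= 2.2079 g/L/day

2.2079 g/L/day


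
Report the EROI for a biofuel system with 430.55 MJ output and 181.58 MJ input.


EROI = E_out / E_in
= 430.55 / 181.58
= 2.3711

2.3711


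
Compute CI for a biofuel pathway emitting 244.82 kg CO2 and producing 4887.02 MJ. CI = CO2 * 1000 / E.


CI = CO2 * 1000 / E
= 244.82 * 1000 / 4887.02
= 50.0960 g CO2/MJ

50.0960 g CO2/MJ


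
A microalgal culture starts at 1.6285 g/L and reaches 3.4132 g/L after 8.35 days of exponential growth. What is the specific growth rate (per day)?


mu = ln(X2/X1) / dt
= ln(3.4132/1.6285) / 8.35
= 0.0886 per day

0.0886 per day


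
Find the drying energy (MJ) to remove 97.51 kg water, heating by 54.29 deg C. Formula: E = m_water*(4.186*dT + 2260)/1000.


E = m_water * (4.186 * dT + 2260) / 1000
= 97.51 * (4.186 * 54.29 + 2260) / 1000
= 242.5325 MJ

242.5325 MJ


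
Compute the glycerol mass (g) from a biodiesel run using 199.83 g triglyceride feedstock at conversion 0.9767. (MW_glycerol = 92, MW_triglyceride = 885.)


glycerol = oil * conv * (92/885)
= 199.83 * 0.9767 * 92 / 885
= 20.2893 g

20.2893 g


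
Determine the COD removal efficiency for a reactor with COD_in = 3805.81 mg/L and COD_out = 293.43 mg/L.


eta = (COD_in - COD_out) / COD_in * 100
= (3805.81 - 293.43) / 3805.81 * 100
= 92.2899%

92.2899%


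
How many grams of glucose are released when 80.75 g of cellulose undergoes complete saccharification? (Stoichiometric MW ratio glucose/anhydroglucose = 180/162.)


glucose = cellulose * 180/162
= 80.75 * 180/162
= 89.7222 g

89.7222 g


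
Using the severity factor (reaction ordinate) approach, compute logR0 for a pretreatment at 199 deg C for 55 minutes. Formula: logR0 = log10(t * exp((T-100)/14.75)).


logR0 = log10(t * exp((T - 100) / 14.75))
= log10(55 * exp((199 - 100) / 14.75))
= 4.6553

4.6553


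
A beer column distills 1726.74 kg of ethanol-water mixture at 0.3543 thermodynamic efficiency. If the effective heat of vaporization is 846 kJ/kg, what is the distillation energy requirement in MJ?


E = m * 846 / (eta * 1000)
= 1726.74 * 846 / (0.3543 * 1000)
= 4123.1218 MJ

4123.1218 MJ


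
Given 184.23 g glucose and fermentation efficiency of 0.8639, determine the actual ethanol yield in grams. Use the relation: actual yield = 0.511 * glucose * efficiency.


Actual ethanol: m = 0.511 * 184.23 * 0.8639
m = 81.3289 g

81.3289 g


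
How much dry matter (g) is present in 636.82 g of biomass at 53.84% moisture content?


Wd = Ww * (1 - MC/100)
= 636.82 * (1 - 53.84/100)
= 293.9561 g

293.9561 g


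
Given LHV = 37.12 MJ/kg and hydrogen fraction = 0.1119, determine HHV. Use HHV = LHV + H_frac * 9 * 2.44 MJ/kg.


HHV = LHV + H_frac * 9 * 2.44
= 37.12 + 0.1119 * 9 * 2.44
= 39.5773 MJ/kg

39.5773 MJ/kg


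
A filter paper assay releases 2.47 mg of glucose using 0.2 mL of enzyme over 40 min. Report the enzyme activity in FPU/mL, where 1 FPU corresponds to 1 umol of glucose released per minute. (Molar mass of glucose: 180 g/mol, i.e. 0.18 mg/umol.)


Activity = glucose_mg / (0.18 mg/umol * V_mL * t_min)
= 2.47 / (0.18 * 0.2 * 40)
= 1.7153 FPU/mL

1.7153 FPU/mL


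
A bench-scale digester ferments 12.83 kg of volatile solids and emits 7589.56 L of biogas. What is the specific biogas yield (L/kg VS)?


Y = V / VS
= 7589.56 / 12.83
= 591.5479 L/kg VS

591.5479 L/kg VS


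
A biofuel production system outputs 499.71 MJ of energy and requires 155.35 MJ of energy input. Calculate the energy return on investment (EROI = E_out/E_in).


EROI = E_out / E_in
= 499.71 / 155.35
= 3.2167

3.2167


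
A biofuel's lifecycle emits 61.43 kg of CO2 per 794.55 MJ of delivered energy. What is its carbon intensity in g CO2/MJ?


CI = CO2 * 1000 / E
= 61.43 * 1000 / 794.55
= 77.3142 g CO2/MJ

77.3142 g CO2/MJ


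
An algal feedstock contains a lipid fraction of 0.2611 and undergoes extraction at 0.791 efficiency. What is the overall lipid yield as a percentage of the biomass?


Y = lipid_content * extraction_eff * 100
= 0.2611 * 0.791 * 100
= 20.6530%

20.6530%


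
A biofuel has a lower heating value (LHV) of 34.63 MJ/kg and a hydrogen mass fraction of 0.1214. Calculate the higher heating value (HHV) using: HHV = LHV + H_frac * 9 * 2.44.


HHV = LHV + H_frac * 9 * 2.44
= 34.63 + 0.1214 * 9 * 2.44
= 37.2959 MJ/kg

37.2959 MJ/kg


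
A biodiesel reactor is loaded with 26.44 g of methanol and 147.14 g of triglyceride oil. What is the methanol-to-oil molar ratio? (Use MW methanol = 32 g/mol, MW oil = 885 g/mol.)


Molar ratio = n_MeOH / n_oil = (MeOH/32) / (oil/885) = (MeOH * 885) / (32 * oil)
= (26.44 * 885) / (32 * 147.14)
= 4.9696

4.9696


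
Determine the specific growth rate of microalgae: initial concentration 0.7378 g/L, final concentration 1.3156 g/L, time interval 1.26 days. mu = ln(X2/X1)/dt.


mu = ln(X2/X1) / dt
= ln(1.3156/0.7378) / 1.26
= 0.4590 per day

0.4590 per day


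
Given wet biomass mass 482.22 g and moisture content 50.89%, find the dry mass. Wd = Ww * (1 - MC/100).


Wd = Ww * (1 - MC/100)
= 482.22 * (1 - 50.89/100)
= 236.8182 g

236.8182 g


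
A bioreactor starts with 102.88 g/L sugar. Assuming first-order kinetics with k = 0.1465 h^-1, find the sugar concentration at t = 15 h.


S = S0 * exp(-k * t)
S = 102.88 * exp(-0.1465 * 15)
S = 11.4280 g/L

11.4280 g/L


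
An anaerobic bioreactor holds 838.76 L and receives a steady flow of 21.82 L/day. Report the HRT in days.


HRT = V / Q
= 838.76 / 21.82
= 38.4400 days

38.4400 days


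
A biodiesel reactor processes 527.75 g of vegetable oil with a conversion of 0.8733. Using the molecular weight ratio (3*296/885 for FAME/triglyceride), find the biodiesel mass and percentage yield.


m_FAME = oil * conv * (3 * 296 / 885) = oil * conv * (888/885)
= 527.75 * 0.8733 * 888 / 885
= 462.4464 g
Y = m_FAME / oil * 100 = conv * (888/885) * 100
= 0.8733 * 888 / 885 * 100
= 87.63%

462.4464 g FAME; Y = 87.63%


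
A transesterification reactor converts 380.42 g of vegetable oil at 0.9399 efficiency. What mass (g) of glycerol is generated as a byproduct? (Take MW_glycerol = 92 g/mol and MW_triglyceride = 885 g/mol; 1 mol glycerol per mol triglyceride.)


glycerol = oil * conv * (92/885)
= 380.42 * 0.9399 * 92 / 885
= 37.1697 g

37.1697 g


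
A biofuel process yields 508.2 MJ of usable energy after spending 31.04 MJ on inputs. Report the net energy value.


NEV = E_out - E_in
= 508.2 - 31.04
= 477.1600 MJ

477.1600 MJ


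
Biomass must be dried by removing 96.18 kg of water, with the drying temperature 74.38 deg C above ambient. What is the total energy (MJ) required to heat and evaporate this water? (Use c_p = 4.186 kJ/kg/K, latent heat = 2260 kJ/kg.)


E = m_water * (4.186 * dT + 2260) / 1000
= 96.18 * (4.186 * 74.38 + 2260) / 1000
= 247.3129 MJ

247.3129 MJ


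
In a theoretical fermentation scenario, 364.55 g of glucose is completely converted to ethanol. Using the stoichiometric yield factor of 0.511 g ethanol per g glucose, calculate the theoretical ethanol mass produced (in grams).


Theoretical ethanol yield: m_EtOH = 0.511 * m_glucose
m_EtOH = 0.511 * 364.55 = 186.2851 g

186.2851 g


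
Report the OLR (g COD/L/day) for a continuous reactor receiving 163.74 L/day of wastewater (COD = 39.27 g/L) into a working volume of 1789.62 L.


OLR = Q * S / V
= 163.74 * 39.27 / 1789.62
= 3.5930 g/L/day

3.5930 g/L/day


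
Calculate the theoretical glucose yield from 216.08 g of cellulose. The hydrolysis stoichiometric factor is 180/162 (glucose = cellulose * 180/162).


glucose = cellulose * 180/162
= 216.08 * 180/162
= 240.0889 g

240.0889 g


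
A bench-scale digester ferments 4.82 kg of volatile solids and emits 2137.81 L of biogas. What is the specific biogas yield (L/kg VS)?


Y = V / VS
= 2137.81 / 4.82
= 443.5290 L/kg VS

443.5290 L/kg VS


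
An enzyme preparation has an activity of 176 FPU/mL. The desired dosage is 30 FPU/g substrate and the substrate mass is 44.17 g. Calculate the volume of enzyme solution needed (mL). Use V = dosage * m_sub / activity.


V = dosage * m_sub / activity
V = 30 * 44.17 / 176
V = 7.5290 mL

7.5290 mL


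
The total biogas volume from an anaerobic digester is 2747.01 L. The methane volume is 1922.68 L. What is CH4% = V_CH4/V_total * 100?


CH4% = V_CH4 / V_total * 100
= 1922.68 / 2747.01 * 100
= 69.9917%

69.9917%


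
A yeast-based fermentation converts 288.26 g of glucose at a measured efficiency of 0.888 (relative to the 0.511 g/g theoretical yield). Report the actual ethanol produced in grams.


Actual ethanol: m = 0.511 * 288.26 * 0.888
m = 130.8032 g

130.8032 g


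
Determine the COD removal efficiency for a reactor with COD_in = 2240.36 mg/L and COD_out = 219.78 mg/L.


eta = (COD_in - COD_out) / COD_in * 100
= (2240.36 - 219.78) / 2240.36 * 100
= 90.1900%

90.1900%


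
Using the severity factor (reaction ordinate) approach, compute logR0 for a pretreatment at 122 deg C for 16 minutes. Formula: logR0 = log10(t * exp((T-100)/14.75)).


logR0 = log10(t * exp((T - 100) / 14.75))
= log10(16 * exp((122 - 100) / 14.75))
= 1.8519

1.8519


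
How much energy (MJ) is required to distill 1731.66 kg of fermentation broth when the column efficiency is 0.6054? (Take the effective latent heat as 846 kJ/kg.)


E = m * 846 / (eta * 1000)
= 1731.66 * 846 / (0.6054 * 1000)
= 2419.8618 MJ

2419.8618 MJ


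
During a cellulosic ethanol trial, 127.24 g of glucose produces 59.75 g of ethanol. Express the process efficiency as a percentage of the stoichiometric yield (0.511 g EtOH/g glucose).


Fermentation efficiency = (actual / (0.511 * glucose)) * 100
= (59.75 / (0.511 * 127.24)) * 100
= 91.8953%

91.8953%


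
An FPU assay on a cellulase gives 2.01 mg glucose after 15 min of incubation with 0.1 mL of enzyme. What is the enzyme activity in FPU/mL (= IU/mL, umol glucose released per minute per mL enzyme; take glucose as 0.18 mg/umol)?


Activity = glucose_mg / (0.18 mg/umol * V_mL * t_min)
= 2.01 / (0.18 * 0.1 * 15)
= 7.4444 FPU/mL

7.4444 FPU/mL


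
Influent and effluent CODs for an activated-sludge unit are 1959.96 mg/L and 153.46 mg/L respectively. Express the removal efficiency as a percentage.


eta = (COD_in - COD_out) / COD_in * 100
= (1959.96 - 153.46) / 1959.96 * 100
= 92.1702%

92.1702%


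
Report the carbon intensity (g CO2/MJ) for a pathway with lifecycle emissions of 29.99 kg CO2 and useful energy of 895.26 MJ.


CI = CO2 * 1000 / E
= 29.99 * 1000 / 895.26
= 33.4986 g CO2/MJ

33.4986 g CO2/MJ


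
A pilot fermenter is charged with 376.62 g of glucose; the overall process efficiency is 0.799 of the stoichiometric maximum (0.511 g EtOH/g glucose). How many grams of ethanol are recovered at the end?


Actual ethanol: m = 0.511 * 376.62 * 0.799
m = 153.7698 g

153.7698 g


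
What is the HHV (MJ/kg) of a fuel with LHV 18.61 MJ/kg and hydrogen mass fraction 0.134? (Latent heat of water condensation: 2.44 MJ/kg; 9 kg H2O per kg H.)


HHV = LHV + H_frac * 9 * 2.44
= 18.61 + 0.134 * 9 * 2.44
= 21.5526 MJ/kg

21.5526 MJ/kg


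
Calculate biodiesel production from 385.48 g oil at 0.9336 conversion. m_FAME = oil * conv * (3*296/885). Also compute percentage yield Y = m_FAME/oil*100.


m_FAME = oil * conv * (3 * 296 / 885) = oil * conv * (888/885)
= 385.48 * 0.9336 * 888 / 885
= 361.1041 g
Y = m_FAME / oil * 100 = conv * (888/885) * 100
= 0.9336 * 888 / 885 * 100
= 93.68%

361.1041 g FAME; Y = 93.68%


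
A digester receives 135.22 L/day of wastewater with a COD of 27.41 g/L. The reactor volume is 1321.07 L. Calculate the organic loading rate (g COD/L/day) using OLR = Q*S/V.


OLR = Q * S / V
= 135.22 * 27.41 / 1321.07
= 2.8056 g/L/day

2.8056 g/L/day


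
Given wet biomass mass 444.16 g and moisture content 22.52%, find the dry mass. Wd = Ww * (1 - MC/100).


Wd = Ww * (1 - MC/100)
= 444.16 * (1 - 22.52/100)
= 344.1352 g

344.1352 g


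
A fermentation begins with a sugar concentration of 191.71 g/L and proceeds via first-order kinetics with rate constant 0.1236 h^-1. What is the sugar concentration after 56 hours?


S = S0 * exp(-k * t)
S = 191.71 * exp(-0.1236 * 56)
S = 0.1891 g/L

0.1891 g/L


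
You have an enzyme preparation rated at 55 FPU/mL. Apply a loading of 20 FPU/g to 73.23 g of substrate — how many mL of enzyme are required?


V = dosage * m_sub / activity
V = 20 * 73.23 / 55
V = 26.6291 mL

26.6291 mL


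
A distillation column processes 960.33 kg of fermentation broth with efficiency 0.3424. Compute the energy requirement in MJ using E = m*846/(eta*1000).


E = m * 846 / (eta * 1000)
= 960.33 * 846 / (0.3424 * 1000)
= 2372.7780 MJ

2372.7780 MJ


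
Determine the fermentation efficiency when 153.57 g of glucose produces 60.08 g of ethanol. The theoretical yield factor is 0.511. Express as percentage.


Fermentation efficiency = (actual / (0.511 * glucose)) * 100
= (60.08 / (0.511 * 153.57)) * 100
= 76.5601%

76.5601%


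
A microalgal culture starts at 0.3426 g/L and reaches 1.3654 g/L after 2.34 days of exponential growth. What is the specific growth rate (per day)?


mu = ln(X2/X1) / dt
= ln(1.3654/0.3426) / 2.34
= 0.5909 per day

0.5909 per day


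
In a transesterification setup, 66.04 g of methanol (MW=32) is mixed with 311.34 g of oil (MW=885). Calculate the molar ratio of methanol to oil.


Molar ratio = n_MeOH / n_oil = (MeOH/32) / (oil/885) = (MeOH * 885) / (32 * oil)
= (66.04 * 885) / (32 * 311.34)
= 5.8663

5.8663


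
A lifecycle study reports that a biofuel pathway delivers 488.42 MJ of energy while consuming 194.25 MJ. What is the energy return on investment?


EROI = E_out / E_in
= 488.42 / 194.25
= 2.5144

2.5144


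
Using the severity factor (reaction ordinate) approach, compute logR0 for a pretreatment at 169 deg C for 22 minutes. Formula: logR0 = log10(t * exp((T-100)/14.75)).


logR0 = log10(t * exp((T - 100) / 14.75))
= log10(22 * exp((169 - 100) / 14.75))
= 3.3740

3.3740


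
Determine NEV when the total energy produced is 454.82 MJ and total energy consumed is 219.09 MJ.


NEV = E_out - E_in
= 454.82 - 219.09
= 235.7300 MJ

235.7300 MJ


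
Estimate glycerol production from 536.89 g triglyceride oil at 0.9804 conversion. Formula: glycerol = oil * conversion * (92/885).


glycerol = oil * conv * (92/885)
= 536.89 * 0.9804 * 92 / 885
= 54.7184 g

54.7184 g


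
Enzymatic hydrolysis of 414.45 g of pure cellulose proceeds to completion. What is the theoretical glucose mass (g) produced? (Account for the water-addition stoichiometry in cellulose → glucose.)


glucose = cellulose * 180/162
= 414.45 * 180/162
= 460.5000 g

460.5000 g


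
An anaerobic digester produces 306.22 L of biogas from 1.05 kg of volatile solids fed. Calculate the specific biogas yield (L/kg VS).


Y = V / VS
= 306.22 / 1.05
= 291.6381 L/kg VS

291.6381 L/kg VS


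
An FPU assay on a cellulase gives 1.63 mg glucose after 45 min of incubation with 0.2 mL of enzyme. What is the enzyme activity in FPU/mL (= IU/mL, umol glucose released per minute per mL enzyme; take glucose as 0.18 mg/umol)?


Activity = glucose_mg / (0.18 mg/umol * V_mL * t_min)
= 1.63 / (0.18 * 0.2 * 45)
= 1.0062 FPU/mL

1.0062 FPU/mL


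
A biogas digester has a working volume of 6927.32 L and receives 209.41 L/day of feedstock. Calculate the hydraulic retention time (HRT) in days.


HRT = V / Q
= 6927.32 / 209.41
= 33.0802 days

33.0802 days


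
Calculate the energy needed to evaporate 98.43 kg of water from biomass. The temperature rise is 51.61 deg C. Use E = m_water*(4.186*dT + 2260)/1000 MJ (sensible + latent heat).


E = m_water * (4.186 * dT + 2260) / 1000
= 98.43 * (4.186 * 51.61 + 2260) / 1000
= 243.7166 MJ

243.7166 MJ


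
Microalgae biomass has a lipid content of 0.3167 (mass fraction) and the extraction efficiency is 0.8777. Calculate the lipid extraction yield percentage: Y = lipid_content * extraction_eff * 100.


Y = lipid_content * extraction_eff * 100
= 0.3167 * 0.8777 * 100
= 27.7968%

27.7968%


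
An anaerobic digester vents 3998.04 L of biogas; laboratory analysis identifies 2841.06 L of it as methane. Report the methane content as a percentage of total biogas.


CH4% = V_CH4 / V_total * 100
= 2841.06 / 3998.04 * 100
= 71.0613%

71.0613%


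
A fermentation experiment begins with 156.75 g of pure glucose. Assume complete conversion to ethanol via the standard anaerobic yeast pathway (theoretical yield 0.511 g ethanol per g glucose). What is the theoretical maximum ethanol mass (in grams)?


Theoretical ethanol yield: m_EtOH = 0.511 * m_glucose
m_EtOH = 0.511 * 156.75 = 80.0992 g

80.0992 g


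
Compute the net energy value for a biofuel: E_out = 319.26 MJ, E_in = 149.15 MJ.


NEV = E_out - E_in
= 319.26 - 149.15
= 170.1100 MJ

170.1100 MJ


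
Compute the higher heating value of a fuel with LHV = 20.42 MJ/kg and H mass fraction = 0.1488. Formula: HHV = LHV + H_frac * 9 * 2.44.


HHV = LHV + H_frac * 9 * 2.44
= 20.42 + 0.1488 * 9 * 2.44
= 23.6876 MJ/kg

23.6876 MJ/kg


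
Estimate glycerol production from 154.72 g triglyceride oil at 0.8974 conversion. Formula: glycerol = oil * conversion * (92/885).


glycerol = oil * conv * (92/885)
= 154.72 * 0.8974 * 92 / 885
= 14.4337 g

14.4337 g


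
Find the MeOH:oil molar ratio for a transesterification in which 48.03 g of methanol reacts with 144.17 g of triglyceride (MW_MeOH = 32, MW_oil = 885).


Molar ratio = n_MeOH / n_oil = (MeOH/32) / (oil/885) = (MeOH * 885) / (32 * oil)
= (48.03 * 885) / (32 * 144.17)
= 9.2136

9.2136


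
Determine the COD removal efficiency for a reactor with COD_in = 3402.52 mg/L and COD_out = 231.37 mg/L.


eta = (COD_in - COD_out) / COD_in * 100
= (3402.52 - 231.37) / 3402.52 * 100
= 93.2000%

93.2000%


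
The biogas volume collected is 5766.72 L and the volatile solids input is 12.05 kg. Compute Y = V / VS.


Y = V / VS
= 5766.72 / 12.05
= 478.5660 L/kg VS

478.5660 L/kg VS


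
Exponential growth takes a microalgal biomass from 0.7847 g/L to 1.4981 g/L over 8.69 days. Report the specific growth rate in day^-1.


mu = ln(X2/X1) / dt
= ln(1.4981/0.7847) / 8.69
= 0.0744 per day

0.0744 per day


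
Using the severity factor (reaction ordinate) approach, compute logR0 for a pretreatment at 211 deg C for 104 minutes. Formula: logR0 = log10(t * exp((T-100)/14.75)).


logR0 = log10(t * exp((T - 100) / 14.75))
= log10(104 * exp((211 - 100) / 14.75))
= 5.2853

5.2853
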